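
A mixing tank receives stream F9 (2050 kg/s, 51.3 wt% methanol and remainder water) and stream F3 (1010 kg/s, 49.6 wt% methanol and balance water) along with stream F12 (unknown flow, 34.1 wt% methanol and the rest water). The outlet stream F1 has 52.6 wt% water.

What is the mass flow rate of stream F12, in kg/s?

Let F12 be the unknown flow. Total out = 3060 + F12.
water balance: 1507.4 + 0.659·F12 = 0.526·(3060 + F12)
(0.659 − 0.526)·F12 = 0.526×3060 − 1507.4 = 102.17
F12 = 102.17 / 0.133 = 768.2 kg/s

768.2 kg/s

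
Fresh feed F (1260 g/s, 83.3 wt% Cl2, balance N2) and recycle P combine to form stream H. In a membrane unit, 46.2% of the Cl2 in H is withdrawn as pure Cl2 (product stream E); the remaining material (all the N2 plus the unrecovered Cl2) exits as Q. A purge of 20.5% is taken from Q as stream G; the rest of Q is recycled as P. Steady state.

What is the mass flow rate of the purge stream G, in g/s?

N2 enters only via F and leaves only via the purge: 1260×0.167 = 0.205×(N2 in Q), and the membrane unit passes all N2, so N2 in H = N2 in Q = 1026.4 g/s.
Cl2 in H: m_A = 1260×0.833 + (1−0.205)·(1−0.462)·m_A, so m_A = 1049.6/0.5723 = 1834 g/s.
Q = (1−0.462)×1834 + 1026.4 = 2013.1 g/s.
Purge G = 0.205×2013.1 = 412.69 g/s.

412.7 g/s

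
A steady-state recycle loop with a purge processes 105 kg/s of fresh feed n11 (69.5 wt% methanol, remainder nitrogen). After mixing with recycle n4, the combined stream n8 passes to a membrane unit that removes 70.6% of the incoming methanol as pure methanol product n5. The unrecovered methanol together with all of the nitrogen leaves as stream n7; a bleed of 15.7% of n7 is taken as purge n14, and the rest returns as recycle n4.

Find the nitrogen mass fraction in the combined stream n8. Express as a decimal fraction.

nitrogen enters only via n11 and leaves only via the purge: 105×0.305 = 0.157×(nitrogen in n7), and the membrane unit passes all nitrogen, so nitrogen in n8 = nitrogen in n7 = 203.98 kg/s.
methanol in n8: m_A = 105×0.695 + (1−0.157)·(1−0.706)·m_A, so m_A = 72.975/0.7522 = 97.021 kg/s.
n8 = 97.021 + 203.98 = 301 kg/s.
nitrogen fraction in n8 = 203.98/301 = 0.678.

0.678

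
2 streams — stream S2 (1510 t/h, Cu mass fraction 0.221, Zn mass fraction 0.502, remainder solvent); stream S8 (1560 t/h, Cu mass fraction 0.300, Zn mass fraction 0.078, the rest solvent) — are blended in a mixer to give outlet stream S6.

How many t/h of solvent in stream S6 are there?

solvent out = solvent in = 1510×0.277 + 1560×0.622 = 1388.6 t/h.

1389 t/h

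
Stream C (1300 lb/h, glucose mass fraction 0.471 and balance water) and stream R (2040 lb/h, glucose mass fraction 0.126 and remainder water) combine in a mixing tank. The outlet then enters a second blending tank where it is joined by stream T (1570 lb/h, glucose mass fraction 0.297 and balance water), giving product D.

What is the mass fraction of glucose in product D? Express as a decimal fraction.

Overall, product flow = 4910 lb/h.
glucose in = 1300×0.471 + 2040×0.126 + 1570×0.297 = 1335.6 lb/h.
glucose fraction in D = 0.272.

0.272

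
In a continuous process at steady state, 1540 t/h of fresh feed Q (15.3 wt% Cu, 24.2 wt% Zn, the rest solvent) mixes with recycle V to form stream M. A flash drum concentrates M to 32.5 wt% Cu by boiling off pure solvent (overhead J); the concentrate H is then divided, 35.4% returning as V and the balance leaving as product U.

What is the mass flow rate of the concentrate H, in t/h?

1122 t/h

Overall Cu balance (none leaves overhead): Cu in fresh feed = Cu in product, i.e. 1540×0.153 = (1−0.354)·H·0.325.
H = 235.62/(0.325×0.646) = 1122.3 t/h.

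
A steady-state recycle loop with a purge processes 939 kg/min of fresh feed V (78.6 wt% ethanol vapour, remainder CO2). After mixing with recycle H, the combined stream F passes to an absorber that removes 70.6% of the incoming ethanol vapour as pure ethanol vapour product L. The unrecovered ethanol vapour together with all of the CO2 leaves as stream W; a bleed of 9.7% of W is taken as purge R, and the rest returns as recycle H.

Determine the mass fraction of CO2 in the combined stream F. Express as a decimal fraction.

CO2 enters only via V and leaves only via the purge: 939×0.214 = 0.097×(CO2 in W), and the absorber passes all CO2, so CO2 in F = CO2 in W = 2071.6 kg/min.
ethanol vapour in F: m_A = 939×0.786 + (1−0.097)·(1−0.706)·m_A, so m_A = 738.05/0.7345 = 1004.8 kg/min.
F = 1004.8 + 2071.6 = 3076.4 kg/min.
CO2 fraction in F = 2071.6/3076.4 = 0.673.

0.673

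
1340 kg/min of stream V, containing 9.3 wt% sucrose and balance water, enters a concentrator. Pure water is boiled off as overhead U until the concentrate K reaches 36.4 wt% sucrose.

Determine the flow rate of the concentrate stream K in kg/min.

342.4 kg/min

sucrose is conserved: 1340×0.093 = 124.62 kg/min all reports to the concentrate.
Concentrate = 124.62/(target fraction) = 342.36 kg/min.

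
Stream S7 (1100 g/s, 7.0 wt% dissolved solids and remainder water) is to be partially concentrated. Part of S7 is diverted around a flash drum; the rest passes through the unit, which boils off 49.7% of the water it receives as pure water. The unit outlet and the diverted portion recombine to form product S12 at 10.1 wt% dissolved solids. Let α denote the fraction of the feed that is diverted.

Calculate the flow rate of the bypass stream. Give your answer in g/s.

369.5 g/s

All 1100×0.070 = 77 g/s of dissolved solids reaches S12, so S12 = 77/0.101 = 762.38 g/s and vapour = 337.62 g/s.
The evaporator receives (1−α)·1100 of feed at 0.930 water and removes 0.497 of that water:
0.497×0.930×(1−α)×1100 = 337.62
(1−α) = 337.62/508.43 = 0.6641;  α = 0.3359.
Bypass flow = 0.3359×1100 = 369.54 g/s.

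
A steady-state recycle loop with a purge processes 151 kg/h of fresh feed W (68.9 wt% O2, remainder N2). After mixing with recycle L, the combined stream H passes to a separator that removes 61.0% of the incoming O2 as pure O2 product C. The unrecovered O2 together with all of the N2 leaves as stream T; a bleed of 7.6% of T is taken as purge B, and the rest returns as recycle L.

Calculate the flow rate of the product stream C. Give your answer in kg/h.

O2 in H: m_A = 151×0.689 + (1−0.076)·(1−0.610)·m_A, so m_A = 104.04/0.6396 = 162.65 kg/h.
Product C = 0.610×162.65 = 99.218 kg/h.

99.22 kg/h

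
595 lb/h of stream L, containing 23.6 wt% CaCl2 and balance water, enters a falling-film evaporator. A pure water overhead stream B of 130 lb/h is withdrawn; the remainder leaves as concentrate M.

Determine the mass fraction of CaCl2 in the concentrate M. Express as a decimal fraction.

CaCl2 is not removed: 595×0.236 = 140.42 lb/h of CaCl2 enters M.
Concentrate = 595 − 130 = 465 lb/h.
Mass fraction = 140.42/465 = 0.302.

0.302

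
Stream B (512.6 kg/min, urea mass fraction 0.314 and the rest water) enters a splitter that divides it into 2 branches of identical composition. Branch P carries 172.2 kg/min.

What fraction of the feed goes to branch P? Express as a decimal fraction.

0.336

Fraction to P = 172.2/512.6 = 0.3359.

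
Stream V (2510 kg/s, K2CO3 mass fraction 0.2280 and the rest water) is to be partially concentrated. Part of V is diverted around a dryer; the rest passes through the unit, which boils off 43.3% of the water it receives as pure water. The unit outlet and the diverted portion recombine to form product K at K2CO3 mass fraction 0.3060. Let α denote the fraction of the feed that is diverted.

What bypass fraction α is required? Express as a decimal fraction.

All 2510×0.228 = 572.28 kg/s of K2CO3 reaches K, so K = 572.28/0.306 = 1870.2 kg/s and vapour = 639.8 kg/s.
The evaporator receives (1−α)·2510 of feed at 0.772 water and removes 0.433 of that water:
0.433×0.772×(1−α)×2510 = 639.8
(1−α) = 639.8/839.03 = 0.7625;  α = 0.2375.

0.237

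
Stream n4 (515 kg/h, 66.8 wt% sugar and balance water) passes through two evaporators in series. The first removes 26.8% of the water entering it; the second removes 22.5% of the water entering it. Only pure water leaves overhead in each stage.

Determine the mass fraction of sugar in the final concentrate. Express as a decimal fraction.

water in feed = 515×0.332 = 170.98 kg/h.
After stage 1: water left = (1−0.268)×170.98 = 125.16; stream total = 469.18 kg/h.
After stage 2: water left = (1−0.225)×125.16 = 96.997; final concentrate = 441.02 kg/h.
sugar fraction = 344.02/441.02 = 0.780.

0.780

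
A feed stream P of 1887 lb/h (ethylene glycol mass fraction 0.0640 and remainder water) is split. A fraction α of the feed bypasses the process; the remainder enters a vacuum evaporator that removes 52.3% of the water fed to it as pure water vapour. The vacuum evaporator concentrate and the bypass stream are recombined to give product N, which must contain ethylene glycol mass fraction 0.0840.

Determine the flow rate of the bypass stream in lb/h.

969.2 lb/h

All 1887×0.064 = 120.77 lb/h of ethylene glycol reaches N, so N = 120.77/0.084 = 1437.7 lb/h and vapour = 449.29 lb/h.
The evaporator receives (1−α)·1887 of feed at 0.936 water and removes 0.523 of that water:
0.523×0.936×(1−α)×1887 = 449.29
(1−α) = 449.29/923.74 = 0.4864;  α = 0.5136.
Bypass flow = 0.5136×1887 = 969.21 lb/h.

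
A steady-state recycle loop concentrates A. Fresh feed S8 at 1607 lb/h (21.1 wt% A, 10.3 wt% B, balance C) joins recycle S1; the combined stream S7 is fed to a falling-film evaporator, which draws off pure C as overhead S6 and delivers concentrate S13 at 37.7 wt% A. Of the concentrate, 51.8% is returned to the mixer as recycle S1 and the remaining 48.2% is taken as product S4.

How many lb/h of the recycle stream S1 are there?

966.6 lb/h

Overall A balance (none leaves overhead): A in fresh feed = A in product, i.e. 1607×0.211 = (1−0.518)·S13·0.377.
S13 = 339.08/(0.377×0.482) = 1866 lb/h.
Recycle S1 = 0.518×1866 = 966.58 lb/h.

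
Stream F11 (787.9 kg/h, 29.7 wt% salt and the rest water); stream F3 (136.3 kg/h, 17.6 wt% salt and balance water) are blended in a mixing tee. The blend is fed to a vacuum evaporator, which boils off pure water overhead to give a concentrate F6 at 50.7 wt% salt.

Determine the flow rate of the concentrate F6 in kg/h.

salt entering = 787.9×0.297 + 136.3×0.176 = 258 kg/h.
All salt reports to F6, so F6 = 258/0.507 = 508.87 kg/h.

508.9 kg/h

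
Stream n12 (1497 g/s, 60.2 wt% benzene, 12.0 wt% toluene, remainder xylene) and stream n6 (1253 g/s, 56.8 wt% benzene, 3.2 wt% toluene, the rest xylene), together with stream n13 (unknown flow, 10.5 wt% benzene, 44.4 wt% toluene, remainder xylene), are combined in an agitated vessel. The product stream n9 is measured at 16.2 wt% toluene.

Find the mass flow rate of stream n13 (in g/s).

Let n13 be the unknown flow. Total out = 2750 + n13.
toluene balance: 219.74 + 0.444·n13 = 0.162·(2750 + n13)
(0.444 − 0.162)·n13 = 0.162×2750 − 219.74 = 225.76
n13 = 225.76 / 0.282 = 800.58 g/s

800.6 g/s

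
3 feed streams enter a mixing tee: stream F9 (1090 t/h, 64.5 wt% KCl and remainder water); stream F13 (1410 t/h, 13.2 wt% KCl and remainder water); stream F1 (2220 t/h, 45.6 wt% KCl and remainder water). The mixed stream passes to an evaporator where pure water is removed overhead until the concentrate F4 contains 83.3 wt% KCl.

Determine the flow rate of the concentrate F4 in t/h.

2283 t/h

KCl entering = 1090×0.645 + 1410×0.132 + 2220×0.456 = 1901.5 t/h.
All KCl reports to F4, so F4 = 1901.5/0.833 = 2282.7 t/h.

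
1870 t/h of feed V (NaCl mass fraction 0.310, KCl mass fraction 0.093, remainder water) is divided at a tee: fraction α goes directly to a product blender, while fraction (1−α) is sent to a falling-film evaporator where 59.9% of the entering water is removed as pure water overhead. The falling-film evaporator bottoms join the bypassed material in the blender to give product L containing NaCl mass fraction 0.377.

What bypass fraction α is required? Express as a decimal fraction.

All 1870×0.310 = 579.7 t/h of NaCl reaches L, so L = 579.7/0.377 = 1537.7 t/h and vapour = 332.33 t/h.
The evaporator receives (1−α)·1870 of feed at 0.597 water and removes 0.599 of that water:
0.599×0.597×(1−α)×1870 = 332.33
(1−α) = 332.33/668.72 = 0.4970;  α = 0.5030.

0.503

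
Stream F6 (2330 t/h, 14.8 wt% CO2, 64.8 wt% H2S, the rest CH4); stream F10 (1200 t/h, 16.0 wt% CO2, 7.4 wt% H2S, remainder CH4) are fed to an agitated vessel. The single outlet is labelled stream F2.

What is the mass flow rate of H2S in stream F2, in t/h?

H2S out = H2S in = 2330×0.648 + 1200×0.074 = 1598.6 t/h.

1599 t/h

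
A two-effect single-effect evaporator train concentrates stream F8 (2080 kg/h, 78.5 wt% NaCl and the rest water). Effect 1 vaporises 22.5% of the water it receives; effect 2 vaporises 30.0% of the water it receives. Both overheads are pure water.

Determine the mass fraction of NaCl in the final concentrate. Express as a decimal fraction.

0.871

water in feed = 2080×0.215 = 447.2 kg/h.
After stage 1: water left = (1−0.225)×447.2 = 346.58; stream total = 1979.4 kg/h.
After stage 2: water left = (1−0.300)×346.58 = 242.61; final concentrate = 1875.4 kg/h.
NaCl fraction = 1632.8/1875.4 = 0.871.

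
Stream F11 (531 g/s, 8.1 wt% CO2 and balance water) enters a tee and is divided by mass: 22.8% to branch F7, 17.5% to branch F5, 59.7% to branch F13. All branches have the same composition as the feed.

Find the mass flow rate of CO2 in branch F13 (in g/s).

25.68 g/s

Branch F13 total = 0.597×531 = 317.01 g/s.
CO2 in F13 = 0.081×317.01 = 25.678 g/s.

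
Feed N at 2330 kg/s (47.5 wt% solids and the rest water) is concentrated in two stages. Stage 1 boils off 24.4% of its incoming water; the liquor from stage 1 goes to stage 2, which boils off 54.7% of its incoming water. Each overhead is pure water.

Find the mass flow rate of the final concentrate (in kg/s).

water in feed = 2330×0.525 = 1223.2 kg/s.
After stage 1: water left = (1−0.244)×1223.2 = 924.78; stream total = 2031.5 kg/s.
After stage 2: water left = (1−0.547)×924.78 = 418.92; final concentrate = 1525.7 kg/s.

1526 kg/s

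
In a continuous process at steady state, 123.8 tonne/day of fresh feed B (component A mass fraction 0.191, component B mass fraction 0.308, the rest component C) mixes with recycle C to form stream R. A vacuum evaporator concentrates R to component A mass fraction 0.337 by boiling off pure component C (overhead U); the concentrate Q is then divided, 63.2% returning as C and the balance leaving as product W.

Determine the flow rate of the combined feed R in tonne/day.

Overall component A balance (none leaves overhead): component A in fresh feed = component A in product, i.e. 123.8×0.191 = (1−0.632)·Q·0.337.
Q = 23.646/(0.337×0.368) = 190.67 tonne/day.
Recycle C = 0.632×190.67 = 120.5 tonne/day.
Combined feed R = 123.8 + 120.5 = 244.3 tonne/day.

244.3 tonne/day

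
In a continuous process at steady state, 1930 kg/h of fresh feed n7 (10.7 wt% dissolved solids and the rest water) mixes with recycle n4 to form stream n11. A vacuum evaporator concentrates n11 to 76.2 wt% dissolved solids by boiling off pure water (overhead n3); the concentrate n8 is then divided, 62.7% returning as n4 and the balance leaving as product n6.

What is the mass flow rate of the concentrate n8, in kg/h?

726.6 kg/h

Overall dissolved solids balance (none leaves overhead): dissolved solids in fresh feed = dissolved solids in product, i.e. 1930×0.107 = (1−0.627)·n8·0.762.
n8 = 206.51/(0.762×0.373) = 726.57 kg/h.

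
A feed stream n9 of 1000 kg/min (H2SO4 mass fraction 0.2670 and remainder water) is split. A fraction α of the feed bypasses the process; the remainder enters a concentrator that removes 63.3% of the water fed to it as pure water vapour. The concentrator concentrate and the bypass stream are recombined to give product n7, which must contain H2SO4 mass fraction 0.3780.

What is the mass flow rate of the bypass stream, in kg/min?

367.1 kg/min

All 1000×0.267 = 267 kg/min of H2SO4 reaches n7, so n7 = 267/0.378 = 706.35 kg/min and vapour = 293.65 kg/min.
The evaporator receives (1−α)·1000 of feed at 0.733 water and removes 0.633 of that water:
0.633×0.733×(1−α)×1000 = 293.65
(1−α) = 293.65/463.99 = 0.6329;  α = 0.3671.
Bypass flow = 0.3671×1000 = 367.12 kg/min.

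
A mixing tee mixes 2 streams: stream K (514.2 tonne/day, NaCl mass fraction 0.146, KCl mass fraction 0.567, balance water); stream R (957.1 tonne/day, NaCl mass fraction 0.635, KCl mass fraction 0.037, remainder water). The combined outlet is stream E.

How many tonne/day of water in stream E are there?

461.5 tonne/day

water out = water in = 514.2×0.287 + 957.1×0.328 = 461.5 tonne/day.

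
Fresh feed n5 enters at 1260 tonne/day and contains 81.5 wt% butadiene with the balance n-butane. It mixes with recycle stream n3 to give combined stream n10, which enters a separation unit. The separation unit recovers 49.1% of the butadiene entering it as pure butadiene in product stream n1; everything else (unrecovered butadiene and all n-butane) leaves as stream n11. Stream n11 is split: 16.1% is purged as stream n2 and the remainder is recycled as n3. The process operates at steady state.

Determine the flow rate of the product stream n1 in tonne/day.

880 tonne/day

butadiene in n10: m_A = 1260×0.815 + (1−0.161)·(1−0.491)·m_A, so m_A = 1026.9/0.5729 = 1792.3 tonne/day.
Product n1 = 0.491×1792.3 = 880.02 tonne/day.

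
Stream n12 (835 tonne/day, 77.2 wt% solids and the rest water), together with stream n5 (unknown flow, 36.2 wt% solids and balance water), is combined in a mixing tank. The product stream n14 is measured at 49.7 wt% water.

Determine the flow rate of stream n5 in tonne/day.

Let n5 be the unknown flow. Total out = 835 + n5.
water balance: 190.38 + 0.638·n5 = 0.497·(835 + n5)
(0.638 − 0.497)·n5 = 0.497×835 − 190.38 = 224.62
n5 = 224.62 / 0.141 = 1593 tonne/day

1593 tonne/day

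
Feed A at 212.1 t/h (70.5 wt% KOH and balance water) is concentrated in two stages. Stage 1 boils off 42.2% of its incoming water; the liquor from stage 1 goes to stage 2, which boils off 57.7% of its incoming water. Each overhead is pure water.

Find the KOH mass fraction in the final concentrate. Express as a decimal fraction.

water in feed = 212.1×0.295 = 62.569 t/h.
After stage 1: water left = (1−0.422)×62.569 = 36.165; stream total = 185.7 t/h.
After stage 2: water left = (1−0.577)×36.165 = 15.298; final concentrate = 164.83 t/h.
KOH fraction = 149.53/164.83 = 0.907.

0.907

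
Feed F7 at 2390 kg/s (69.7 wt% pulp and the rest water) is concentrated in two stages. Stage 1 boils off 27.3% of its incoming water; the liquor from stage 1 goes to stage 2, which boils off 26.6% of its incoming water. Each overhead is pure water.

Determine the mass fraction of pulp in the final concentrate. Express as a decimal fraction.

water in feed = 2390×0.303 = 724.17 kg/s.
After stage 1: water left = (1−0.273)×724.17 = 526.47; stream total = 2192.3 kg/s.
After stage 2: water left = (1−0.266)×526.47 = 386.43; final concentrate = 2052.3 kg/s.
pulp fraction = 1665.8/2052.3 = 0.812.

0.812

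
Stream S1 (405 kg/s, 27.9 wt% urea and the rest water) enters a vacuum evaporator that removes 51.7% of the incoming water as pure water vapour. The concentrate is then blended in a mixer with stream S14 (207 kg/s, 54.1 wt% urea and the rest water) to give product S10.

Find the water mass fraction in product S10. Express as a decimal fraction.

Vapour removed = 0.517×0.721×405 = 150.97 kg/s; concentrate = 254.03 kg/s.
water reaching the mixer = 141.04 (from concentrate) + 207×0.459 = 236.05 kg/s.
Product flow = 254.03 + 207 = 461.03 kg/s; water fraction = 0.512.

0.512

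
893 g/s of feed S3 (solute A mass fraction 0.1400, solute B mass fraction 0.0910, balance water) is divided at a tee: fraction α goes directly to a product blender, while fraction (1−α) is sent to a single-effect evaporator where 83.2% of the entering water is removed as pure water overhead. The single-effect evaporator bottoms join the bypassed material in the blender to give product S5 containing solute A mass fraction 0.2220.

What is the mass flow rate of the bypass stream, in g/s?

377.5 g/s

All 893×0.140 = 125.02 g/s of solute A reaches S5, so S5 = 125.02/0.222 = 563.15 g/s and vapour = 329.85 g/s.
The evaporator receives (1−α)·893 of feed at 0.769 water and removes 0.832 of that water:
0.832×0.769×(1−α)×893 = 329.85
(1−α) = 329.85/571.35 = 0.5773;  α = 0.4227.
Bypass flow = 0.4227×893 = 377.46 g/s.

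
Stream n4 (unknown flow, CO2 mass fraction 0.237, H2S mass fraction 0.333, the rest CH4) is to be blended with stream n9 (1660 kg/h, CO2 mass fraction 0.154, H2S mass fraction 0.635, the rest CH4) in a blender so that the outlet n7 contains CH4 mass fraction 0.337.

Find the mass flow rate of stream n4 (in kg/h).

Let n4 be the unknown flow. Total out = 1660 + n4.
CH4 balance: 350.26 + 0.430·n4 = 0.337·(1660 + n4)
(0.430 − 0.337)·n4 = 0.337×1660 − 350.26 = 209.16
n4 = 209.16 / 0.093 = 2249 kg/h

2249 kg/h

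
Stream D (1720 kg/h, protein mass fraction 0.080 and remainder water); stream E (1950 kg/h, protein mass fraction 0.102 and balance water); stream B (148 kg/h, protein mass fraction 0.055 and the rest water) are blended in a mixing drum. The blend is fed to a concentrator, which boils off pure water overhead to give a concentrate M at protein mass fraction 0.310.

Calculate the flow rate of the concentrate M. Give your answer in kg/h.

protein entering = 1720×0.080 + 1950×0.102 + 148×0.055 = 344.64 kg/h.
All protein reports to M, so M = 344.64/0.310 = 1111.7 kg/h.

1112 kg/h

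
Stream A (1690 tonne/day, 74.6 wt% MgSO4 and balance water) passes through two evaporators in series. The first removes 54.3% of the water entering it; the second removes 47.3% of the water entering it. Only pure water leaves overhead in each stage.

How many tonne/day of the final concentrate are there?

1364 tonne/day

water in feed = 1690×0.254 = 429.26 tonne/day.
After stage 1: water left = (1−0.543)×429.26 = 196.17; stream total = 1456.9 tonne/day.
After stage 2: water left = (1−0.473)×196.17 = 103.38; final concentrate = 1364.1 tonne/day.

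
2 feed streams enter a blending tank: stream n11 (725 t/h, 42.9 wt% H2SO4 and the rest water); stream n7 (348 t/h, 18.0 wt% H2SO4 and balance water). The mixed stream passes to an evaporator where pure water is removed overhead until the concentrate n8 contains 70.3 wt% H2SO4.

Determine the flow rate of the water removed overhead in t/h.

H2SO4 entering = 725×0.429 + 348×0.180 = 373.66 t/h.
All H2SO4 reports to n8, so n8 = 373.66/0.703 = 531.53 t/h.
Total feed = 1073 t/h; overhead = 1073 − 531.53 = 541.47 t/h.

541.5 t/h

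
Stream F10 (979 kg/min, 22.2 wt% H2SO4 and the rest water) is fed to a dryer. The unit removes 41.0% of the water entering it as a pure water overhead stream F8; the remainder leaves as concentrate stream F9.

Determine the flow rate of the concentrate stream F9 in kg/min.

666.7 kg/min

water entering = 979×0.778 = 761.66 kg/min; overhead removed = 0.410×761.66 = 312.28 kg/min.
Concentrate = 979 − 312.28 = 666.72 kg/min.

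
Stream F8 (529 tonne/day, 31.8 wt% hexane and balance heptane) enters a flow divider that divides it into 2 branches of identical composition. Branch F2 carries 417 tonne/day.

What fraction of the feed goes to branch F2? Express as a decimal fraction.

Fraction to F2 = 417/529 = 0.7883.

0.788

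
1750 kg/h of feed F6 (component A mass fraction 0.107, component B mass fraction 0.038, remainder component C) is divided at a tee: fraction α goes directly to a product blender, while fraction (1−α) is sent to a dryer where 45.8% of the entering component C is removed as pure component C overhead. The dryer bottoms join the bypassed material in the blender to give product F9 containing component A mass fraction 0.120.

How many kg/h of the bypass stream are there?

1266 kg/h

All 1750×0.107 = 187.25 kg/h of component A reaches F9, so F9 = 187.25/0.120 = 1560.4 kg/h and vapour = 189.58 kg/h.
The evaporator receives (1−α)·1750 of feed at 0.855 component C and removes 0.458 of that component C:
0.458×0.855×(1−α)×1750 = 189.58
(1−α) = 189.58/685.28 = 0.2766;  α = 0.7234.
Bypass flow = 0.7234×1750 = 1265.9 kg/h.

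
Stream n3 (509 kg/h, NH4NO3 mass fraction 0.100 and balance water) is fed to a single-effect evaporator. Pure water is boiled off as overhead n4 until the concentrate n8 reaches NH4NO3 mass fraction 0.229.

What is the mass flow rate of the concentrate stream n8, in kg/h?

222.3 kg/h

NH4NO3 is conserved: 509×0.100 = 50.9 kg/h all reports to the concentrate.
Concentrate = 50.9/(target fraction) = 222.27 kg/h.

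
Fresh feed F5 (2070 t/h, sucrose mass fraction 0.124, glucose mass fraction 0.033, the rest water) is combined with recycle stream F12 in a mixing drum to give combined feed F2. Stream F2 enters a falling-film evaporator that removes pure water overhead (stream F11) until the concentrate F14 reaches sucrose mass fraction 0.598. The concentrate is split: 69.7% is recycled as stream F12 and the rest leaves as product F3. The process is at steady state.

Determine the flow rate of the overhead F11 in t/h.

Overall sucrose balance (none leaves overhead): sucrose in fresh feed = sucrose in product, i.e. 2070×0.124 = (1−0.697)·F14·0.598.
F14 = 256.68/(0.598×0.303) = 1416.6 t/h.
Recycle F12 = 0.697×1416.6 = 987.37 t/h.
Combined feed F2 = 2070 + 987.37 = 3057.4 t/h.
Overhead F11 = F2 − F14 = 3057.4 − 1416.6 = 1640.8 t/h.

1641 t/h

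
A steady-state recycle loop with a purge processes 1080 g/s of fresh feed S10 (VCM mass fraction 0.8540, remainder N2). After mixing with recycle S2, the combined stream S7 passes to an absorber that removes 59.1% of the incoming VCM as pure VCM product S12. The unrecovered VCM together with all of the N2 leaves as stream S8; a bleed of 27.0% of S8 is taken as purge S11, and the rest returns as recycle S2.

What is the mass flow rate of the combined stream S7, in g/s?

N2 enters only via S10 and leaves only via the purge: 1080×0.146 = 0.270×(N2 in S8), and the absorber passes all N2, so N2 in S7 = N2 in S8 = 584 g/s.
VCM in S7: m_A = 1080×0.854 + (1−0.270)·(1−0.591)·m_A, so m_A = 922.32/0.7014 = 1314.9 g/s.
S7 = 1314.9 + 584 = 1898.9 g/s.

1899 g/s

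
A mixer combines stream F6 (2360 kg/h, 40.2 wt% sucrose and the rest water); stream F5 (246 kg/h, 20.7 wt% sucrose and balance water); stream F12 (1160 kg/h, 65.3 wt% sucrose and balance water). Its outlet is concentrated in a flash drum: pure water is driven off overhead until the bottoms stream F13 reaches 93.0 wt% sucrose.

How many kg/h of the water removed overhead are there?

sucrose entering = 2360×0.402 + 246×0.207 + 1160×0.653 = 1757.1 kg/h.
All sucrose reports to F13, so F13 = 1757.1/0.930 = 1889.4 kg/h.
Total feed = 3766 kg/h; overhead = 3766 − 1889.4 = 1876.6 kg/h.

1877 kg/h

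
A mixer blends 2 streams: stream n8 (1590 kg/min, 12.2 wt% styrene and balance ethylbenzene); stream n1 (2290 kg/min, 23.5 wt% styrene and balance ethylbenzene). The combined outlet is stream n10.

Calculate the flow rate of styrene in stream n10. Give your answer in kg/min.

732.1 kg/min

styrene out = styrene in = 1590×0.122 + 2290×0.235 = 732.13 kg/min.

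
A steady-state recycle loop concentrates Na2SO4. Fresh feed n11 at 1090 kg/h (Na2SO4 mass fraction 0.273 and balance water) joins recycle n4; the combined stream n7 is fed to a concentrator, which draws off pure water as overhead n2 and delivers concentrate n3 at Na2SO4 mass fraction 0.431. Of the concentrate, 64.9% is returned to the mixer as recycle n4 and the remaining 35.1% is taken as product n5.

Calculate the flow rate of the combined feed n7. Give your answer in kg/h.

2367 kg/h

Overall Na2SO4 balance (none leaves overhead): Na2SO4 in fresh feed = Na2SO4 in product, i.e. 1090×0.273 = (1−0.649)·n3·0.431.
n3 = 297.57/(0.431×0.351) = 1967 kg/h.
Recycle n4 = 0.649×1967 = 1276.6 kg/h.
Combined feed n7 = 1090 + 1276.6 = 2366.6 kg/h.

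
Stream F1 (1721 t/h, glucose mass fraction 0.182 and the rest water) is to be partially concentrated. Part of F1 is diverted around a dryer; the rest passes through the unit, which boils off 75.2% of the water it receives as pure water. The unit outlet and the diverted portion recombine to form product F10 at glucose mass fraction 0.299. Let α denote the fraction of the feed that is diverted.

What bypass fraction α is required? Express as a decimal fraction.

0.364

All 1721×0.182 = 313.22 t/h of glucose reaches F10, so F10 = 313.22/0.299 = 1047.6 t/h and vapour = 673.43 t/h.
The evaporator receives (1−α)·1721 of feed at 0.818 water and removes 0.752 of that water:
0.752×0.818×(1−α)×1721 = 673.43
(1−α) = 673.43/1058.6 = 0.6361;  α = 0.3639.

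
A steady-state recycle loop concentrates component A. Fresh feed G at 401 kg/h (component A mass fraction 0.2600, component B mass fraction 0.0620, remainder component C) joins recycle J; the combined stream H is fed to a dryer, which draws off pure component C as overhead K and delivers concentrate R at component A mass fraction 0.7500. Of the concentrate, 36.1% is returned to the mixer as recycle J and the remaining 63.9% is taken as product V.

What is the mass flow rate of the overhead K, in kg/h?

Overall component A balance (none leaves overhead): component A in fresh feed = component A in product, i.e. 401×0.260 = (1−0.361)·R·0.750.
R = 104.26/(0.750×0.639) = 217.55 kg/h.
Recycle J = 0.361×217.55 = 78.535 kg/h.
Combined feed H = 401 + 78.535 = 479.53 kg/h.
Overhead K = H − R = 479.53 − 217.55 = 261.99 kg/h.

262 kg/h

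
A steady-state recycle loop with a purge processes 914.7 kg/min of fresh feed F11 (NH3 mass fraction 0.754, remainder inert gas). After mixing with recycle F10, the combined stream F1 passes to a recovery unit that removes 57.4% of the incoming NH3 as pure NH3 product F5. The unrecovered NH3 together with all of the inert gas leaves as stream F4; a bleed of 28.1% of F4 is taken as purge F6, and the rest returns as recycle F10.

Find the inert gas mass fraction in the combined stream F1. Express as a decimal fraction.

inert gas enters only via F11 and leaves only via the purge: 914.7×0.246 = 0.281×(inert gas in F4), and the recovery unit passes all inert gas, so inert gas in F1 = inert gas in F4 = 800.77 kg/min.
NH3 in F1: m_A = 914.7×0.754 + (1−0.281)·(1−0.574)·m_A, so m_A = 689.68/0.6937 = 994.2 kg/min.
F1 = 994.2 + 800.77 = 1795 kg/min.
inert gas fraction in F1 = 800.77/1795 = 0.446.

0.446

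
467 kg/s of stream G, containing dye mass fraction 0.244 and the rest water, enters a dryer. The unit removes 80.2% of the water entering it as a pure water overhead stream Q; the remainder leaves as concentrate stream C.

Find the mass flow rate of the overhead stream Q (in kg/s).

water entering = 467×0.756 = 353.05 kg/s; overhead removed = 0.802×353.05 = 283.15 kg/s.

283.1 kg/s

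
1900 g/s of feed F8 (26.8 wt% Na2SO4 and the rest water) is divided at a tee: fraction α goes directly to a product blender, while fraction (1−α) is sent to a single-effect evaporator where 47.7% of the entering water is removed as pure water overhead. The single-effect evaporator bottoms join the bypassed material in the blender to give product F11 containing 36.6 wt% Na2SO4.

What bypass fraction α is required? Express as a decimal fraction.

0.233

All 1900×0.268 = 509.2 g/s of Na2SO4 reaches F11, so F11 = 509.2/0.366 = 1391.3 g/s and vapour = 508.74 g/s.
The evaporator receives (1−α)·1900 of feed at 0.732 water and removes 0.477 of that water:
0.477×0.732×(1−α)×1900 = 508.74
(1−α) = 508.74/663.41 = 0.7669;  α = 0.2331.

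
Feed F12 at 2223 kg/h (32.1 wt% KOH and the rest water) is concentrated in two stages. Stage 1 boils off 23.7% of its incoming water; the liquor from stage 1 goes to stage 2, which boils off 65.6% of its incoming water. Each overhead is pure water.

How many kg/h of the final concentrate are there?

water in feed = 2223×0.679 = 1509.4 kg/h.
After stage 1: water left = (1−0.237)×1509.4 = 1151.7; stream total = 1865.3 kg/h.
After stage 2: water left = (1−0.656)×1151.7 = 396.18; final concentrate = 1109.8 kg/h.

1110 kg/h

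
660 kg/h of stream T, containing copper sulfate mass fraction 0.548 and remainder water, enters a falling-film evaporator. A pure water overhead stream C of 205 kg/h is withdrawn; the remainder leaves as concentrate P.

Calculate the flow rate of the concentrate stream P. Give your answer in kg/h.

455 kg/h

Concentrate = 660 − 205 = 455 kg/h.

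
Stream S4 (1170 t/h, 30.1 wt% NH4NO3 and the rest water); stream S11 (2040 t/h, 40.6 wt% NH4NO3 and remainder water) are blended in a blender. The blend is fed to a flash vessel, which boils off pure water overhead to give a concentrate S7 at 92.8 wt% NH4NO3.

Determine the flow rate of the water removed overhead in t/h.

NH4NO3 entering = 1170×0.301 + 2040×0.406 = 1180.4 t/h.
All NH4NO3 reports to S7, so S7 = 1180.4/0.928 = 1272 t/h.
Total feed = 3210 t/h; overhead = 3210 − 1272 = 1938 t/h.

1938 t/h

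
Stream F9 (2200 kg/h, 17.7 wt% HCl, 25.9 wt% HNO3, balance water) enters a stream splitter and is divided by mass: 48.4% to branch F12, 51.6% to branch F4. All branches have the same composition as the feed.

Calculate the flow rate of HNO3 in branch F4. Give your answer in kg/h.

294 kg/h

Branch F4 total = 0.516×2200 = 1135.2 kg/h.
HNO3 in F4 = 0.259×1135.2 = 294.02 kg/h.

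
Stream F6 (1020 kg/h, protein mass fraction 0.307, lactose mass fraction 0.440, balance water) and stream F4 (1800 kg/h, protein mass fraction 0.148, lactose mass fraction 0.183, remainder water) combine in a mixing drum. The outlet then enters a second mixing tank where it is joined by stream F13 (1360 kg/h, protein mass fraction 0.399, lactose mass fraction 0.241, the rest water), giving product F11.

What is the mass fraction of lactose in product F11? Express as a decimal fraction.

Overall, product flow = 4180 kg/h.
lactose in = 1020×0.440 + 1800×0.183 + 1360×0.241 = 1106 kg/h.
lactose fraction in F11 = 0.265.

0.265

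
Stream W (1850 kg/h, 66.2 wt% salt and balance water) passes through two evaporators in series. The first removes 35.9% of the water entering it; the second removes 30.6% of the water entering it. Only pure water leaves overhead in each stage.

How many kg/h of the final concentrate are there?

water in feed = 1850×0.338 = 625.3 kg/h.
After stage 1: water left = (1−0.359)×625.3 = 400.82; stream total = 1625.5 kg/h.
After stage 2: water left = (1−0.306)×400.82 = 278.17; final concentrate = 1502.9 kg/h.

1503 kg/h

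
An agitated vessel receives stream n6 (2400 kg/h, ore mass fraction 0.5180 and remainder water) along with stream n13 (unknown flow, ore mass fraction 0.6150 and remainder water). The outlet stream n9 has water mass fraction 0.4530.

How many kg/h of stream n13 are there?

Let n13 be the unknown flow. Total out = 2400 + n13.
water balance: 1156.8 + 0.385·n13 = 0.453·(2400 + n13)
(0.385 − 0.453)·n13 = 0.453×2400 − 1156.8 = -69.6
n13 = -69.6 / -0.068 = 1023.5 kg/h

1024 kg/h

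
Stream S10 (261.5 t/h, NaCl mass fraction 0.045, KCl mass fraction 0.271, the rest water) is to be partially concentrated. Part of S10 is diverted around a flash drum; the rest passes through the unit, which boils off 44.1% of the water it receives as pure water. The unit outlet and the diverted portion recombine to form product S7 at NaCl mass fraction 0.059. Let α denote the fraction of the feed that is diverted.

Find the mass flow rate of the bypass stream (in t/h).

55.79 t/h

All 261.5×0.045 = 11.768 t/h of NaCl reaches S7, so S7 = 11.768/0.059 = 199.45 t/h and vapour = 62.051 t/h.
The evaporator receives (1−α)·261.5 of feed at 0.684 water and removes 0.441 of that water:
0.441×0.684×(1−α)×261.5 = 62.051
(1−α) = 62.051/78.88 = 0.7866;  α = 0.2134.
Bypass flow = 0.2134×261.5 = 55.791 t/h.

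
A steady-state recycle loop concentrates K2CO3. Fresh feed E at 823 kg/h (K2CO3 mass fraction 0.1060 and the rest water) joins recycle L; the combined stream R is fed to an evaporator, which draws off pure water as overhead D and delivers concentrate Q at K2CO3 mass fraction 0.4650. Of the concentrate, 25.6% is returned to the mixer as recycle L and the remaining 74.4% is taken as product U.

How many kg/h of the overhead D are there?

Overall K2CO3 balance (none leaves overhead): K2CO3 in fresh feed = K2CO3 in product, i.e. 823×0.106 = (1−0.256)·Q·0.465.
Q = 87.238/(0.465×0.744) = 252.16 kg/h.
Recycle L = 0.256×252.16 = 64.553 kg/h.
Combined feed R = 823 + 64.553 = 887.55 kg/h.
Overhead D = R − Q = 887.55 − 252.16 = 635.39 kg/h.

635.4 kg/h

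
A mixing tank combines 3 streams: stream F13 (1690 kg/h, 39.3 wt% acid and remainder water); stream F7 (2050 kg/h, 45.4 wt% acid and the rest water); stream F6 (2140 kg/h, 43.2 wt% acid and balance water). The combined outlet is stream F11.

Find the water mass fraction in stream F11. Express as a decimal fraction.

Total flow out = 1690 + 2050 + 2140 = 5880 kg/h.
water in = 1690×0.607 + 2050×0.546 + 2140×0.568 = 3360.7 kg/h.
water mass fraction in F11 = 3360.7/5880 = 0.572.

0.572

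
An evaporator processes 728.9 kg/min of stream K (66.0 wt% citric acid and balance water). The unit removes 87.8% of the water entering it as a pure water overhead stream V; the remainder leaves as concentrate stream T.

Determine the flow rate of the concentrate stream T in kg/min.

511.3 kg/min

water entering = 728.9×0.340 = 247.83 kg/min; overhead removed = 0.878×247.83 = 217.59 kg/min.
Concentrate = 728.9 − 217.59 = 511.31 kg/min.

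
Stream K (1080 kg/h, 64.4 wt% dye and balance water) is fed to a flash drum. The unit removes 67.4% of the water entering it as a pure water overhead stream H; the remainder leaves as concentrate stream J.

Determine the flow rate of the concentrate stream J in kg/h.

820.9 kg/h

water entering = 1080×0.356 = 384.48 kg/h; overhead removed = 0.674×384.48 = 259.14 kg/h.
Concentrate = 1080 − 259.14 = 820.86 kg/h.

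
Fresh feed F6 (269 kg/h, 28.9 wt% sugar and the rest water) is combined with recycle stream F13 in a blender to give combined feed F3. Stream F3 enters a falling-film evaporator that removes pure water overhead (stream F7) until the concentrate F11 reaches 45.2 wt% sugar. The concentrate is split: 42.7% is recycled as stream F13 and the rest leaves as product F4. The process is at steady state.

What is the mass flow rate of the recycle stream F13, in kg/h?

Overall sugar balance (none leaves overhead): sugar in fresh feed = sugar in product, i.e. 269×0.289 = (1−0.427)·F11·0.452.
F11 = 77.741/(0.452×0.573) = 300.16 kg/h.
Recycle F13 = 0.427×300.16 = 128.17 kg/h.

128.2 kg/h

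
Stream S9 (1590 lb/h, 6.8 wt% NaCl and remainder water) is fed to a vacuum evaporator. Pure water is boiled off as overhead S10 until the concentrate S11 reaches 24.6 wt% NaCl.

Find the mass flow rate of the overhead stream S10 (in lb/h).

NaCl is conserved: 1590×0.068 = 108.12 lb/h all reports to the concentrate.
Concentrate = 108.12/(target fraction) = 439.51 lb/h.
Overhead = 1590 − 439.51 = 1150.5 lb/h.

1150 lb/h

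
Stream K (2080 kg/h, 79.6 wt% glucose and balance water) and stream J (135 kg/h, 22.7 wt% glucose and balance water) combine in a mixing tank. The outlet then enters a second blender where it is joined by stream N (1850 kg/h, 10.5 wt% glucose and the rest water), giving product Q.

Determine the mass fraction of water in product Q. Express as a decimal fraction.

0.537

Overall, product flow = 4065 kg/h.
water in = 2080×0.204 + 135×0.773 + 1850×0.895 = 2184.4 kg/h.
water fraction in Q = 0.537.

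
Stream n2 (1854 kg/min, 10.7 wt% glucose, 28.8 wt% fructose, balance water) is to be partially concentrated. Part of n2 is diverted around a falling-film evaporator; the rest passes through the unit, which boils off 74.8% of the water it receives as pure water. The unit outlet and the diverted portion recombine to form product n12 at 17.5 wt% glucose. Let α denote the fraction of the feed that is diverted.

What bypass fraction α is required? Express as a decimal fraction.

0.141

All 1854×0.107 = 198.38 kg/min of glucose reaches n12, so n12 = 198.38/0.175 = 1133.6 kg/min and vapour = 720.41 kg/min.
The evaporator receives (1−α)·1854 of feed at 0.605 water and removes 0.748 of that water:
0.748×0.605×(1−α)×1854 = 720.41
(1−α) = 720.41/839.01 = 0.8586;  α = 0.1414.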